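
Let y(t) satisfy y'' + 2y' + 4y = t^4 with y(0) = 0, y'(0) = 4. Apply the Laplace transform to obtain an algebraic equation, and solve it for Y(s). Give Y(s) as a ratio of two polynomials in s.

Y(s) = (4*s^5 + 24)/(s^7 + 2*s^6 + 4*s^5)

Transform both sides with L{·}.
With L{y''} = s^2 Y - s·y(0) - y'(0) and L{y'} = sY - y(0), with y(0) = 0, y'(0) = 4: the LHS transforms to (s^2 + 2*s + 4)Y - (4).
The right side is L{t^4} = 24/s^5.
So (s^2 + 2*s + 4)Y = 24/s^5 + (4).
Isolate Y and clear denominators.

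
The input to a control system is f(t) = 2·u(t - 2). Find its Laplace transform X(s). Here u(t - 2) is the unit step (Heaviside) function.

By the second shifting theorem, L{u(t - c)·g(t - c)} = e^(-cs)·G(s) with c = 2 and G(s) = L{g(t)}.
L{2} = 2/s.

X(s) = 2*exp(-2*s)/s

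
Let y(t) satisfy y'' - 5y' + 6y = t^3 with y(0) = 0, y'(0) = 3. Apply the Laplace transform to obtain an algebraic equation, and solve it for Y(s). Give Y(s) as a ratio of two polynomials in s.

Apply the Laplace transform to the equation.
Using L{y''} = s^2 Y - s·y(0) - y'(0) and L{y'} = sY - y(0), with y(0) = 0, y'(0) = 3, the left side becomes (s^2 - 5*s + 6)Y - (3).
The right side is L{t^3} = 6/s^4.
So (s^2 - 5*s + 6)Y = 6/s^4 + (3).
Divide through and combine into a single rational function.

Y(s) = (3*s^4 + 6)/(s^6 - 5*s^5 + 6*s^4)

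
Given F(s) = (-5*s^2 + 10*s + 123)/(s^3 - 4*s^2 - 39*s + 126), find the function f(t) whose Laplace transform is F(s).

f(t) = -exp(7*t) - 3*exp(3*t) - exp(-6*t)

Factor the denominator: s^3 - 4*s^2 - 39*s + 126 = (s - 7)*(s - 3)*(s + 6).
Partial fraction decomposition gives [-1/(s - 7)] + [-3/(s - 3)] + [-1/(s + 6)].
Invert each term: -1/(s - 7) ↔ -e^(7t); -3/(s - 3) ↔ -3e^(3t); -1/(s + 6) ↔ -e^(-6t).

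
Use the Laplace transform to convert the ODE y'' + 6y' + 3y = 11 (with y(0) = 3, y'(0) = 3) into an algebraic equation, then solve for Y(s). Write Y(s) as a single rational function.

Y(s) = (3*s^2 + 21*s + 11)/(s^3 + 6*s^2 + 3*s)

Laplace-transform each side.
Using L{y''} = s^2 Y - s·y(0) - y'(0) and L{y'} = sY - y(0), with y(0) = 3, y'(0) = 3, the left side becomes (s^2 + 6*s + 3)Y - (3*s + 21).
The right side is L{11} = 11/s.
So (s^2 + 6*s + 3)Y = 11/s + (3*s + 21).
Isolate Y and clear denominators.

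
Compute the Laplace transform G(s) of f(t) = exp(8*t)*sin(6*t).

G(s) = 6/((s - 8)^2 + 36)

L{sin(6t)} = 6/(s^2 + 36).
By the first shifting theorem, multiplying by e^(8t) replaces s with s - 8.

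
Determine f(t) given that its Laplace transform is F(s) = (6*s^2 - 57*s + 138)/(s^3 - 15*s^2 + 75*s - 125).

Factor the denominator: s^3 - 15*s^2 + 75*s - 125 = (s - 5)^3.
Partial fraction decomposition gives [6/(s - 5)] + [3/(s - 5)^2] + [3/(s - 5)^3].
Invert each term: 6/(s - 5) ↔ 6e^(5t); 3/(s - 5)^2 ↔ 3t·e^(5t); 3/(s - 5)^3 ↔ (3/2)t^2·e^(5t).

f(t) = 3*t^2*exp(5*t)/2 + 3*t*exp(5*t) + 6*exp(5*t)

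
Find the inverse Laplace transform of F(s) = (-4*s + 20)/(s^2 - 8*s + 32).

Complete the square in the denominator: s^2 - 8*s + 32 = (s - 4)^2 + 4^2.
Split the numerator to match: -4*s + 20 = -4·(s - 4) + 1·4.
Invert each term: -4·(s - 4)/((s - 4)^2 + 16) ↔ -4e^(4t)cos(4t); 1·4/((s - 4)^2 + 16) ↔ e^(4t)sin(4t).

exp(4*t)*sin(4*t) - 4*exp(4*t)*cos(4*t)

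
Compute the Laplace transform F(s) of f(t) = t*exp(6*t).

L{e^(6t)} = 1/(s - 6).
Then apply L{t·g(t)} = -d/ds[G(s)] with G(s) = 1/(s - 6):
differentiating 1 time and applying the sign gives (s - 6)^(-2).

F(s) = (s - 6)^(-2)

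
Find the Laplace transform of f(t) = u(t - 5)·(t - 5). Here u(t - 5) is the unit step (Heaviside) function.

exp(-5*s)/s^2

By the second shifting theorem, L{u(t - c)·g(t - c)} = e^(-cs)·G(s) with c = 5 and G(s) = L{g(t)}.
L{t} = 1!/s^2 = 1/s^2.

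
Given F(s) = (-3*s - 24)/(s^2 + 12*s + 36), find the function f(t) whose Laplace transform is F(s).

f(t) = -6*t*exp(-6*t) - 3*exp(-6*t)

Factor the denominator: s^2 + 12*s + 36 = (s + 6)^2.
Partial fraction decomposition gives [-3/(s + 6)] + [-6/(s + 6)^2].
Invert each term: -3/(s + 6) ↔ -3e^(-6t); -6/(s + 6)^2 ↔ -6t·e^(-6t).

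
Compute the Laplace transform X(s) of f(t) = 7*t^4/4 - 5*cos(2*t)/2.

Apply the Laplace transform termwise.
(-5/2)·[L{cos(2t)} = s/(s^2 + 4)]; (7/4)·[L{t^4} = 4!/s^5 = 24/s^5].

X(s) = -5*s/(2*(s^2 + 4)) + 42/s^5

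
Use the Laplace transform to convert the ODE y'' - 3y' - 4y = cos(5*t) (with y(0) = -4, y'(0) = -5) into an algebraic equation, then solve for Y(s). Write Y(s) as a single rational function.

Y(s) = (-4*s^3 + 7*s^2 - 99*s + 175)/(s^4 - 3*s^3 + 21*s^2 - 75*s - 100)

Take the Laplace transform of both sides.
With L{y''} = s^2 Y - s·y(0) - y'(0) and L{y'} = sY - y(0), with y(0) = -4, y'(0) = -5: the LHS transforms to (s^2 - 3*s - 4)Y - (-4*s + 7).
The right side is L{cos(5*t)} = s/(s^2 + 25).
So (s^2 - 3*s - 4)Y = s/(s^2 + 25) + (-4*s + 7).
Solve for Y(s) and write it as one ratio of polynomials.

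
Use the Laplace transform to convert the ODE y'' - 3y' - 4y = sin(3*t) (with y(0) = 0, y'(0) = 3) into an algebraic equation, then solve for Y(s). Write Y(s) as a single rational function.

Y(s) = (3*s^2 + 30)/(s^4 - 3*s^3 + 5*s^2 - 27*s - 36)

Apply the Laplace transform to the equation.
With L{y''} = s^2 Y - s·y(0) - y'(0) and L{y'} = sY - y(0), with y(0) = 0, y'(0) = 3: the LHS transforms to (s^2 - 3*s - 4)Y - (3).
The right side is L{sin(3*t)} = 3/(s^2 + 9).
So (s^2 - 3*s - 4)Y = 3/(s^2 + 9) + (3).
Solve for Y(s) and write it as one ratio of polynomials.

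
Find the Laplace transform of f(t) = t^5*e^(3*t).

120/(s - 3)^6

L{t^5} = 5!/s^6 = 120/s^6.
By the first shifting theorem, multiplying by e^(3t) replaces s with s - 3.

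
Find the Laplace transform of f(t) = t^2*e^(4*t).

2/(s - 4)^3

L{e^(4t)} = 1/(s - 4).
Then apply L{t^2·g(t)} = (-1)^2 d^2/ds^2[G(s)] with G(s) = 1/(s - 4):
differentiating 2 times and applying the sign gives 2/(s - 4)^3.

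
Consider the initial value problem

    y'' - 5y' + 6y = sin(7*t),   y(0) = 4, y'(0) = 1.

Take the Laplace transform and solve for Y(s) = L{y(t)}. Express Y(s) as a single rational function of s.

Take the Laplace transform of both sides.
Using L{y''} = s^2 Y - s·y(0) - y'(0) and L{y'} = sY - y(0), with y(0) = 4, y'(0) = 1, the left side becomes (s^2 - 5*s + 6)Y - (4*s - 19).
The right side is L{sin(7*t)} = 7/(s^2 + 49).
So (s^2 - 5*s + 6)Y = 7/(s^2 + 49) + (4*s - 19).
Divide through and combine into a single rational function.

Y(s) = (4*s^3 - 19*s^2 + 196*s - 924)/(s^4 - 5*s^3 + 55*s^2 - 245*s + 294)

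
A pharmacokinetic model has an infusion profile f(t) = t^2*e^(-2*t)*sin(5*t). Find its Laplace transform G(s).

G(s) = 10*(3*s^2 + 12*s - 13)/(s^2 + 4*s + 29)^3

L{sin(5t)} = 5/(s^2 + 25).
Multiplying by e^(-2t) shifts s → s + 2, so L{e^(-2*t)*sin(5*t)} = 5/((s + 2)^2 + 25).
Then apply L{t^2·g(t)} = (-1)^2 d^2/ds^2[H(s)] with H(s) = 5/((s + 2)^2 + 25):
differentiating 2 times and applying the sign gives 10*(3*s^2 + 12*s - 13)/(s^2 + 4*s + 29)^3.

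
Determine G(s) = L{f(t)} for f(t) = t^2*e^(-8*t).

G(s) = 2/(s + 8)^3

L{t^2} = 2!/s^3 = 2/s^3.
By the first shifting theorem, multiplying by e^(-8t) replaces s with s + 8.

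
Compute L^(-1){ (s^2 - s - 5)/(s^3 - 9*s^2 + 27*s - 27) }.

t^2*exp(3*t)/2 + 5*t*exp(3*t) + exp(3*t)

Factor the denominator: s^3 - 9*s^2 + 27*s - 27 = (s - 3)^3.
Partial fraction decomposition gives [1/(s - 3)] + [5/(s - 3)^2] + [(s - 3)^(-3)].
Invert each term: 1/(s - 3) ↔ e^(3t); 5/(s - 3)^2 ↔ 5t·e^(3t); 1/(s - 3)^3 ↔ (1/2)t^2·e^(3t).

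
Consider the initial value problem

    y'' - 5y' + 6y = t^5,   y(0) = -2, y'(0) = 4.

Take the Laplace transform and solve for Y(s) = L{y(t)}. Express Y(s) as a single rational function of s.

Apply the Laplace transform to the equation.
The derivative rules (L{y''} = s^2 Y - s·y(0) - y'(0) and L{y'} = sY - y(0), with y(0) = -2, y'(0) = 4) turn the left side into (s^2 - 5*s + 6)Y - (-2*s + 14).
The right side is L{t^5} = 120/s^6.
So (s^2 - 5*s + 6)Y = 120/s^6 + (-2*s + 14).
Divide through and combine into a single rational function.

Y(s) = (-2*s^7 + 14*s^6 + 120)/(s^8 - 5*s^7 + 6*s^6)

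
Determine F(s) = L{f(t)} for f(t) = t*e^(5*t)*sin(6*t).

L{sin(6t)} = 6/(s^2 + 36).
Multiplying by e^(5t) shifts s → s - 5, so L{e^(5*t)*sin(6*t)} = 6/((s - 5)^2 + 36).
Then apply L{t·g(t)} = -d/ds[G(s)] with G(s) = 6/((s - 5)^2 + 36):
differentiating 1 time and applying the sign gives 12*(s - 5)/(s^2 - 10*s + 61)^2.

F(s) = 12*(s - 5)/(s^2 - 10*s + 61)^2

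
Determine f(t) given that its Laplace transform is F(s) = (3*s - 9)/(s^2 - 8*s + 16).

f(t) = 3*t*exp(4*t) + 3*exp(4*t)

Factor the denominator: s^2 - 8*s + 16 = (s - 4)^2.
Partial fraction decomposition gives [3/(s - 4)] + [3/(s - 4)^2].
Invert each term: 3/(s - 4) ↔ 3e^(4t); 3/(s - 4)^2 ↔ 3t·e^(4t).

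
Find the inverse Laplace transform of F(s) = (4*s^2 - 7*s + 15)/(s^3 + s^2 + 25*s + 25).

Factor the denominator: s^3 + s^2 + 25*s + 25 = (s + 1)*(s^2 + 25).
Partial fraction decomposition gives [1/(s + 1)] + [3*s/(s^2 + 25)] + [-10/(s^2 + 25)].
Invert each term: 1/(s + 1) ↔ e^(-t); 3·s/(s^2 + 25) ↔ 3cos(5t); -2·5/(s^2 + 25) ↔ -2sin(5t).

-2*sin(5*t) + 3*cos(5*t) + exp(-t)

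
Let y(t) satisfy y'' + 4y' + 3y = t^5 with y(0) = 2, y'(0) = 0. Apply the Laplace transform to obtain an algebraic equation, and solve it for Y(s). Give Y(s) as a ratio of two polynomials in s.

Y(s) = (2*s^7 + 8*s^6 + 120)/(s^8 + 4*s^7 + 3*s^6)

Apply the Laplace transform to the equation.
The derivative rules (L{y''} = s^2 Y - s·y(0) - y'(0) and L{y'} = sY - y(0), with y(0) = 2, y'(0) = 0) turn the left side into (s^2 + 4*s + 3)Y - (2*s + 8).
The right side is L{t^5} = 120/s^6.
So (s^2 + 4*s + 3)Y = 120/s^6 + (2*s + 8).
Divide through and combine into a single rational function.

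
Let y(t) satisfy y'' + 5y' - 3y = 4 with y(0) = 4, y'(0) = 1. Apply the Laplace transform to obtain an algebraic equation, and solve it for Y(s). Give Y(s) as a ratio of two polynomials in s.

Y(s) = (4*s^2 + 21*s + 4)/(s^3 + 5*s^2 - 3*s)

Transform both sides with L{·}.
The derivative rules (L{y''} = s^2 Y - s·y(0) - y'(0) and L{y'} = sY - y(0), with y(0) = 4, y'(0) = 1) turn the left side into (s^2 + 5*s - 3)Y - (4*s + 21).
The right side is L{4} = 4/s.
So (s^2 + 5*s - 3)Y = 4/s + (4*s + 21).
Solve for Y(s) and write it as one ratio of polynomials.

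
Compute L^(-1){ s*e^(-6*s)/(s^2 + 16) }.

The factor e^(-6s) signals a time shift by c = 6 (second shifting theorem).
L{cos(4t)} = s/(s^2 + 16), so L^-1{s/(s^2 + 16)} = cos(4*t).
Hence the inverse is u(t - 6) times that function evaluated at t - 6.

Heaviside(t - 6)*(cos(4*t - 24))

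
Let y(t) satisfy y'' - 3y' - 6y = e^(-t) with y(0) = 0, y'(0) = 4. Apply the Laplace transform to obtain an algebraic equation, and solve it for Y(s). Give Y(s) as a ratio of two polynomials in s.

Apply the Laplace transform to the equation.
The derivative rules (L{y''} = s^2 Y - s·y(0) - y'(0) and L{y'} = sY - y(0), with y(0) = 0, y'(0) = 4) turn the left side into (s^2 - 3*s - 6)Y - (4).
The right side is L{e^(-t)} = 1/(s + 1).
So (s^2 - 3*s - 6)Y = 1/(s + 1) + (4).
Isolate Y and clear denominators.

Y(s) = (4*s + 5)/(s^3 - 2*s^2 - 9*s - 6)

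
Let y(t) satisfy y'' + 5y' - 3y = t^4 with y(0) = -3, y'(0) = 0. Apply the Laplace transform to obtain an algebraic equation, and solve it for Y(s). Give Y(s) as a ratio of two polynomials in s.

Y(s) = (-3*s^6 - 15*s^5 + 24)/(s^7 + 5*s^6 - 3*s^5)

Transform both sides with L{·}.
Using L{y''} = s^2 Y - s·y(0) - y'(0) and L{y'} = sY - y(0), with y(0) = -3, y'(0) = 0, the left side becomes (s^2 + 5*s - 3)Y - (-3*s - 15).
The right side is L{t^4} = 24/s^5.
So (s^2 + 5*s - 3)Y = 24/s^5 + (-3*s - 15).
Solve for Y(s) and write it as one ratio of polynomials.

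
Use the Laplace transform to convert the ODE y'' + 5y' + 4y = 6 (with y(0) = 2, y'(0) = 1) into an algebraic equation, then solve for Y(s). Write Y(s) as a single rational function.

Transform both sides with L{·}.
With L{y''} = s^2 Y - s·y(0) - y'(0) and L{y'} = sY - y(0), with y(0) = 2, y'(0) = 1: the LHS transforms to (s^2 + 5*s + 4)Y - (2*s + 11).
The right side is L{6} = 6/s.
So (s^2 + 5*s + 4)Y = 6/s + (2*s + 11).
Solve for Y(s) and write it as one ratio of polynomials.

Y(s) = (2*s^2 + 11*s + 6)/(s^3 + 5*s^2 + 4*s)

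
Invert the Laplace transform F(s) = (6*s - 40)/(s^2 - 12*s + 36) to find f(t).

f(t) = -4*t*exp(6*t) + 6*exp(6*t)

Factor the denominator: s^2 - 12*s + 36 = (s - 6)^2.
Partial fraction decomposition gives [6/(s - 6)] + [-4/(s - 6)^2].
Invert each term: 6/(s - 6) ↔ 6e^(6t); -4/(s - 6)^2 ↔ -4t·e^(6t).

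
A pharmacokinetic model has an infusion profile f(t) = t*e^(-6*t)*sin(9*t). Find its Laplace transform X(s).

X(s) = 18*(s + 6)/(s^2 + 12*s + 117)^2

L{sin(9t)} = 9/(s^2 + 81).
Multiplying by e^(-6t) shifts s → s + 6, so L{e^(-6*t)*sin(9*t)} = 9/((s + 6)^2 + 81).
Then apply L{t·g(t)} = -d/ds[G(s)] with G(s) = 9/((s + 6)^2 + 81):
differentiating 1 time and applying the sign gives 18*(s + 6)/(s^2 + 12*s + 117)^2.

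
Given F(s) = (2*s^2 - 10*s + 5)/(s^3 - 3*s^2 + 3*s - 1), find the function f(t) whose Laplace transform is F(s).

f(t) = -3*t^2*exp(t)/2 - 6*t*exp(t) + 2*exp(t)

Factor the denominator: s^3 - 3*s^2 + 3*s - 1 = (s - 1)^3.
Partial fraction decomposition gives [2/(s - 1)] + [-6/(s - 1)^2] + [-3/(s - 1)^3].
Invert each term: 2/(s - 1) ↔ 2e^(t); -6/(s - 1)^2 ↔ -6t·e^(t); -3/(s - 1)^3 ↔ (-3/2)t^2·e^(t).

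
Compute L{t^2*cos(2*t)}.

2*s*(s^2 - 12)/(s^2 + 4)^3

L{cos(2t)} = s/(s^2 + 4).
Then apply L{t^2·g(t)} = (-1)^2 d^2/ds^2[G(s)] with G(s) = s/(s^2 + 4):
differentiating 2 times and applying the sign gives 2*s*(s^2 - 12)/(s^2 + 4)^3.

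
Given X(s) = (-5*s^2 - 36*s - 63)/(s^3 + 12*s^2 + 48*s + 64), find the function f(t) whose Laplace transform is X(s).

Factor the denominator: s^3 + 12*s^2 + 48*s + 64 = (s + 4)^3.
Partial fraction decomposition gives [-5/(s + 4)] + [4/(s + 4)^2] + [(s + 4)^(-3)].
Invert each term: -5/(s + 4) ↔ -5e^(-4t); 4/(s + 4)^2 ↔ 4t·e^(-4t); 1/(s + 4)^3 ↔ (1/2)t^2·e^(-4t).

f(t) = t^2*exp(-4*t)/2 + 4*t*exp(-4*t) - 5*exp(-4*t)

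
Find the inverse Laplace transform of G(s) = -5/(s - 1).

-5*exp(t)

Since L{e^(t)} = 1/(s - 1), the inverse is e^(t), scaled by -5.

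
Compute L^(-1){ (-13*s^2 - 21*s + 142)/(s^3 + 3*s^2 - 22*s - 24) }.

Factor the denominator: s^3 + 3*s^2 - 22*s - 24 = (s - 4)*(s + 1)*(s + 6).
Partial fraction decomposition gives [-4/(s + 6)] + [-3/(s - 4)] + [-6/(s + 1)].
Invert each term: -4/(s + 6) ↔ -4e^(-6t); -3/(s - 4) ↔ -3e^(4t); -6/(s + 1) ↔ -6e^(-t).

-3*exp(4*t) - 6*exp(-t) - 4*exp(-6*t)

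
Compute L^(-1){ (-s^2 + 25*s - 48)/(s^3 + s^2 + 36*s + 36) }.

Factor the denominator: s^3 + s^2 + 36*s + 36 = (s + 1)*(s^2 + 36).
Partial fraction decomposition gives [-2/(s + 1)] + [s/(s^2 + 36)] + [24/(s^2 + 36)].
Invert each term: -2/(s + 1) ↔ -2e^(-t); 1·s/(s^2 + 36) ↔ cos(6t); 4·6/(s^2 + 36) ↔ 4sin(6t).

4*sin(6*t) + cos(6*t) - 2*exp(-t)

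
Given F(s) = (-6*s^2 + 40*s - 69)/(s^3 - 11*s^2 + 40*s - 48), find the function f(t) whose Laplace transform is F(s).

Factor the denominator: s^3 - 11*s^2 + 40*s - 48 = (s - 4)^2*(s - 3).
Partial fraction decomposition gives [-3/(s - 4)] + [-5/(s - 4)^2] + [-3/(s - 3)].
Invert each term: -3/(s - 4) ↔ -3e^(4t); -5/(s - 4)^2 ↔ -5t·e^(4t); -3/(s - 3) ↔ -3e^(3t).

f(t) = -5*t*exp(4*t) - 3*exp(4*t) - 3*exp(3*t)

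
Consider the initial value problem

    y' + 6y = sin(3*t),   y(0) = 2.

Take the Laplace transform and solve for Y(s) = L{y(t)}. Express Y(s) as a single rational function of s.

Apply the Laplace transform to the equation.
With L{y'} = sY - y(0) = sY - 2: the LHS transforms to (s + 6)Y - (2).
The right side is L{sin(3*t)} = 3/(s^2 + 9).
So (s + 6)Y = 3/(s^2 + 9) + (2).
Solve for Y(s) and write it as one ratio of polynomials.

Y(s) = (2*s^2 + 21)/(s^3 + 6*s^2 + 9*s + 54)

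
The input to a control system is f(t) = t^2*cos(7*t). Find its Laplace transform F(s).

F(s) = 2*s*(s^2 - 147)/(s^2 + 49)^3

L{cos(7t)} = s/(s^2 + 49).
Then apply L{t^2·g(t)} = (-1)^2 d^2/ds^2[G(s)] with G(s) = s/(s^2 + 49):
differentiating 2 times and applying the sign gives 2*s*(s^2 - 147)/(s^2 + 49)^3.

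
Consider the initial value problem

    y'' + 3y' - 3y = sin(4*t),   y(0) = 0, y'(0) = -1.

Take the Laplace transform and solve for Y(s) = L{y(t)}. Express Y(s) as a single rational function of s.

Take the Laplace transform of both sides.
With L{y''} = s^2 Y - s·y(0) - y'(0) and L{y'} = sY - y(0), with y(0) = 0, y'(0) = -1: the LHS transforms to (s^2 + 3*s - 3)Y - (-1).
The right side is L{sin(4*t)} = 4/(s^2 + 16).
So (s^2 + 3*s - 3)Y = 4/(s^2 + 16) + (-1).
Isolate Y and clear denominators.

Y(s) = (-s^2 - 12)/(s^4 + 3*s^3 + 13*s^2 + 48*s - 48)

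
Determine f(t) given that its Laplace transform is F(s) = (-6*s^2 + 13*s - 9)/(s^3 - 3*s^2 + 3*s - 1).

f(t) = -t^2*exp(t) + t*exp(t) - 6*exp(t)

Factor the denominator: s^3 - 3*s^2 + 3*s - 1 = (s - 1)^3.
Partial fraction decomposition gives [-6/(s - 1)] + [(s - 1)^(-2)] + [-2/(s - 1)^3].
Invert each term: -6/(s - 1) ↔ -6e^(t); 1/(s - 1)^2 ↔ t·e^(t); -2/(s - 1)^3 ↔ (-1)t^2·e^(t).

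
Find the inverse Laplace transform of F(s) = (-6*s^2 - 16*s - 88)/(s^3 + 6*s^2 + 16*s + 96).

-sin(4*t) - 2*cos(4*t) - 4*exp(-6*t)

Factor the denominator: s^3 + 6*s^2 + 16*s + 96 = (s + 6)*(s^2 + 16).
Partial fraction decomposition gives [-4/(s + 6)] + [-2*s/(s^2 + 16)] + [-4/(s^2 + 16)].
Invert each term: -4/(s + 6) ↔ -4e^(-6t); -2·s/(s^2 + 16) ↔ -2cos(4t); -1·4/(s^2 + 16) ↔ -sin(4t).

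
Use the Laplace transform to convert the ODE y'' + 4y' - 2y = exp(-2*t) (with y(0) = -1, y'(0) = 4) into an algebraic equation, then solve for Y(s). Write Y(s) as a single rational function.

Take the Laplace transform of both sides.
With L{y''} = s^2 Y - s·y(0) - y'(0) and L{y'} = sY - y(0), with y(0) = -1, y'(0) = 4: the LHS transforms to (s^2 + 4*s - 2)Y - (-s).
The right side is L{exp(-2*t)} = 1/(s + 2).
So (s^2 + 4*s - 2)Y = 1/(s + 2) + (-s).
Divide through and combine into a single rational function.

Y(s) = (-s^2 - 2*s + 1)/(s^3 + 6*s^2 + 6*s - 4)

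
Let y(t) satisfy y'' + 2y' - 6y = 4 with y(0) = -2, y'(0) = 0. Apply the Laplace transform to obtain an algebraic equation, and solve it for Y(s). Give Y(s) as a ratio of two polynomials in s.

Y(s) = (-2*s^2 - 4*s + 4)/(s^3 + 2*s^2 - 6*s)

Transform both sides with L{·}.
With L{y''} = s^2 Y - s·y(0) - y'(0) and L{y'} = sY - y(0), with y(0) = -2, y'(0) = 0: the LHS transforms to (s^2 + 2*s - 6)Y - (-2*s - 4).
The right side is L{4} = 4/s.
So (s^2 + 2*s - 6)Y = 4/s + (-2*s - 4).
Isolate Y and clear denominators.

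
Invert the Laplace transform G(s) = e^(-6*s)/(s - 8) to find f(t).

The factor e^(-6s) signals a time shift by c = 6 (second shifting theorem).
L{e^(8t)} = 1/(s - 8), so L^-1{1/(s - 8)} = e^(8*t).
Hence the inverse is u(t - 6) times that function evaluated at t - 6.

f(t) = Heaviside(t - 6)*(exp(8*t - 48))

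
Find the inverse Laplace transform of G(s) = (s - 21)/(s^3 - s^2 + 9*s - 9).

Factor the denominator: s^3 - s^2 + 9*s - 9 = (s - 1)*(s^2 + 9).
Partial fraction decomposition gives [-2/(s - 1)] + [2*s/(s^2 + 9)] + [3/(s^2 + 9)].
Invert each term: -2/(s - 1) ↔ -2e^(t); 2·s/(s^2 + 9) ↔ 2cos(3t); 1·3/(s^2 + 9) ↔ sin(3t).

-2*exp(t) + sin(3*t) + 2*cos(3*t)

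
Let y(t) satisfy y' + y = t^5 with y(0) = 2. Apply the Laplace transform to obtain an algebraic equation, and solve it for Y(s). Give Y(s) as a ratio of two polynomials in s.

Y(s) = (2*s^6 + 120)/(s^7 + s^6)

Take the Laplace transform of both sides.
The derivative rules (L{y'} = sY - y(0) = sY - 2) turn the left side into (s + 1)Y - (2).
The right side is L{t^5} = 120/s^6.
So (s + 1)Y = 120/s^6 + (2).
Divide through and combine into a single rational function.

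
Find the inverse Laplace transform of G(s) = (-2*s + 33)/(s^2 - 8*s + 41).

5*exp(4*t)*sin(5*t) - 2*exp(4*t)*cos(5*t)

Complete the square in the denominator: s^2 - 8*s + 41 = (s - 4)^2 + 5^2.
Split the numerator to match: -2*s + 33 = -2·(s - 4) + 5·5.
Invert each term: -2·(s - 4)/((s - 4)^2 + 25) ↔ -2e^(4t)cos(5t); 5·5/((s - 4)^2 + 25) ↔ 5e^(4t)sin(5t).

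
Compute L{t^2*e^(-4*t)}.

L{e^(-4t)} = 1/(s + 4).
Then apply L{t^2·g(t)} = (-1)^2 d^2/ds^2[G(s)] with G(s) = 1/(s + 4):
differentiating 2 times and applying the sign gives 2/(s + 4)^3.

2/(s + 4)^3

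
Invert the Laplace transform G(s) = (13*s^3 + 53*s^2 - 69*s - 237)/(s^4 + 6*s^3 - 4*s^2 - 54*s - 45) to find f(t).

f(t) = 2*exp(3*t) + 4*exp(-t) + 4*exp(-3*t) + 3*exp(-5*t)

Factor the denominator: s^4 + 6*s^3 - 4*s^2 - 54*s - 45 = (s - 3)*(s + 1)*(s + 3)*(s + 5).
Partial fraction decomposition gives [4/(s + 3)] + [3/(s + 5)] + [2/(s - 3)] + [4/(s + 1)].
Invert each term: 4/(s + 3) ↔ 4e^(-3t); 3/(s + 5) ↔ 3e^(-5t); 2/(s - 3) ↔ 2e^(3t); 4/(s + 1) ↔ 4e^(-t).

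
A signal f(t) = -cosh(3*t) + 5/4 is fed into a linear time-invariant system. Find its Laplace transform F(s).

The transform is linear, so treat each term independently.
L{5/4} = (5/4)/s; (-1)·[L{cosh(3t)} = s/(s^2 - 9)].

F(s) = -s/(s^2 - 9) + 5/(4*s)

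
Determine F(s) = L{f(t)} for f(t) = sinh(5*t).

F(s) = 5/(s^2 - 25)

L{sinh(5t)} = 5/(s^2 - 25).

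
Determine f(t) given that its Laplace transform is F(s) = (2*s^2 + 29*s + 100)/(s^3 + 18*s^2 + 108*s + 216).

f(t) = -t^2*exp(-6*t) + 5*t*exp(-6*t) + 2*exp(-6*t)

Factor the denominator: s^3 + 18*s^2 + 108*s + 216 = (s + 6)^3.
Partial fraction decomposition gives [2/(s + 6)] + [5/(s + 6)^2] + [-2/(s + 6)^3].
Invert each term: 2/(s + 6) ↔ 2e^(-6t); 5/(s + 6)^2 ↔ 5t·e^(-6t); -2/(s + 6)^3 ↔ (-1)t^2·e^(-6t).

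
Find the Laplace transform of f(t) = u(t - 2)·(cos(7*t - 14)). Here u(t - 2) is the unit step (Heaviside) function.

s*exp(-2*s)/(s^2 + 49)

By the second shifting theorem, L{u(t - c)·g(t - c)} = e^(-cs)·G(s) with c = 2 and G(s) = L{g(t)}.
L{cos(7t)} = s/(s^2 + 49).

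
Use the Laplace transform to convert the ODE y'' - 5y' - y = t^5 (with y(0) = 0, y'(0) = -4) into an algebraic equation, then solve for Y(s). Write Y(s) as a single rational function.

Laplace-transform each side.
Using L{y''} = s^2 Y - s·y(0) - y'(0) and L{y'} = sY - y(0), with y(0) = 0, y'(0) = -4, the left side becomes (s^2 - 5*s - 1)Y - (-4).
The right side is L{t^5} = 120/s^6.
So (s^2 - 5*s - 1)Y = 120/s^6 + (-4).
Isolate Y and clear denominators.

Y(s) = (-4*s^6 + 120)/(s^8 - 5*s^7 - s^6)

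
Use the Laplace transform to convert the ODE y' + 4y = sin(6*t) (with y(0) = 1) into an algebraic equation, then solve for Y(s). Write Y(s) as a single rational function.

Apply the Laplace transform to the equation.
Using L{y'} = sY - y(0) = sY - 1, the left side becomes (s + 4)Y - (1).
The right side is L{sin(6*t)} = 6/(s^2 + 36).
So (s + 4)Y = 6/(s^2 + 36) + (1).
Isolate Y and clear denominators.

Y(s) = (s^2 + 42)/(s^3 + 4*s^2 + 36*s + 144)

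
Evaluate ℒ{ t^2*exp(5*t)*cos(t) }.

2*(s - 5)*(s^2 - 10*s + 22)/(s^2 - 10*s + 26)^3

L{cos(t)} = s/(s^2 + 1).
Multiplying by e^(5t) shifts s → s - 5, so L{exp(5*t)*cos(t)} = (s - 5)/((s - 5)^2 + 1).
Then apply L{t^2·g(t)} = (-1)^2 d^2/ds^2[H(s)] with H(s) = (s - 5)/((s - 5)^2 + 1):
differentiating 2 times and applying the sign gives 2*(s - 5)*(s^2 - 10*s + 22)/(s^2 - 10*s + 26)^3.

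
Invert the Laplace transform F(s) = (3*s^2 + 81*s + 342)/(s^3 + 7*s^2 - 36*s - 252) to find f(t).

f(t) = 6*exp(6*t) + 3*exp(-6*t) - 6*exp(-7*t)

Factor the denominator: s^3 + 7*s^2 - 36*s - 252 = (s - 6)*(s + 6)*(s + 7).
Partial fraction decomposition gives [3/(s + 6)] + [6/(s - 6)] + [-6/(s + 7)].
Invert each term: 3/(s + 6) ↔ 3e^(-6t); 6/(s - 6) ↔ 6e^(6t); -6/(s + 7) ↔ -6e^(-7t).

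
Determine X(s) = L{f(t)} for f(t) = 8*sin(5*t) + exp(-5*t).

By linearity of the Laplace transform, transform each term separately.
L{e^(-5t)} = 1/(s + 5); (8)·[L{sin(5t)} = 5/(s^2 + 25)].

X(s) = 40/(s^2 + 25) + 1/(s + 5)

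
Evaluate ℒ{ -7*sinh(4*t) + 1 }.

The transform is linear, so treat each term independently.
L{1} = 1/s; (-7)·[L{sinh(4t)} = 4/(s^2 - 16)].

-28/(s^2 - 16) + 1/s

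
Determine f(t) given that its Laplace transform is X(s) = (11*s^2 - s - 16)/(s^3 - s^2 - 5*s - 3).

f(t) = t*exp(-t) + 5*exp(3*t) + 6*exp(-t)

Factor the denominator: s^3 - s^2 - 5*s - 3 = (s - 3)*(s + 1)^2.
Partial fraction decomposition gives [6/(s + 1)] + [(s + 1)^(-2)] + [5/(s - 3)].
Invert each term: 6/(s + 1) ↔ 6e^(-t); 1/(s + 1)^2 ↔ t·e^(-t); 5/(s - 3) ↔ 5e^(3t).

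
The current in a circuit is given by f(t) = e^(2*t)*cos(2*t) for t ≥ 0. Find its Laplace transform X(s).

L{cos(2t)} = s/(s^2 + 4).
By the first shifting theorem, multiplying by e^(2t) replaces s with s - 2.

X(s) = (s - 2)/((s - 2)^2 + 4)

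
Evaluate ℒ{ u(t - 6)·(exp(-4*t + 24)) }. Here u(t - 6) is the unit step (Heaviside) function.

exp(-6*s)/(s + 4)

By the second shifting theorem, L{u(t - c)·g(t - c)} = e^(-cs)·G(s) with c = 6 and G(s) = L{g(t)}.
L{e^(-4t)} = 1/(s + 4).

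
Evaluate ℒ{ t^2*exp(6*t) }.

L{e^(6t)} = 1/(s - 6).
Then apply L{t^2·g(t)} = (-1)^2 d^2/ds^2[H(s)] with H(s) = 1/(s - 6):
differentiating 2 times and applying the sign gives 2/(s - 6)^3.

2/(s - 6)^3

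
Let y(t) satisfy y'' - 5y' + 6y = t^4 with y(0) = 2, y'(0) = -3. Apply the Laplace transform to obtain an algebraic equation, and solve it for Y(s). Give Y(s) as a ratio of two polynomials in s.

Laplace-transform each side.
The derivative rules (L{y''} = s^2 Y - s·y(0) - y'(0) and L{y'} = sY - y(0), with y(0) = 2, y'(0) = -3) turn the left side into (s^2 - 5*s + 6)Y - (2*s - 13).
The right side is L{t^4} = 24/s^5.
So (s^2 - 5*s + 6)Y = 24/s^5 + (2*s - 13).
Isolate Y and clear denominators.

Y(s) = (2*s^6 - 13*s^5 + 24)/(s^7 - 5*s^6 + 6*s^5)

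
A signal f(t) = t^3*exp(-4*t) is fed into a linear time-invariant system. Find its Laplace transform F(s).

F(s) = 6/(s + 4)^4

L{t^3} = 3!/s^4 = 6/s^4.
By the first shifting theorem, multiplying by e^(-4t) replaces s with s + 4.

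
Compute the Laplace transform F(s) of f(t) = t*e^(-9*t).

L{e^(-9t)} = 1/(s + 9).
Then apply L{t·g(t)} = -d/ds[G(s)] with G(s) = 1/(s + 9):
differentiating 1 time and applying the sign gives (s + 9)^(-2).

F(s) = (s + 9)^(-2)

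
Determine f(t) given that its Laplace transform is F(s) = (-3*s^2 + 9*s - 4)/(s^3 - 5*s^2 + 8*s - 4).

f(t) = 2*t*exp(2*t) - 5*exp(2*t) + 2*exp(t)

Factor the denominator: s^3 - 5*s^2 + 8*s - 4 = (s - 2)^2*(s - 1).
Partial fraction decomposition gives [-5/(s - 2)] + [2/(s - 2)^2] + [2/(s - 1)].
Invert each term: -5/(s - 2) ↔ -5e^(2t); 2/(s - 2)^2 ↔ 2t·e^(2t); 2/(s - 1) ↔ 2e^(t).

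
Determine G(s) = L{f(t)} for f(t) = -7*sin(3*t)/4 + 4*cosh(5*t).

By linearity of the Laplace transform, transform each term separately.
(-7/4)·[L{sin(3t)} = 3/(s^2 + 9)]; (4)·[L{cosh(5t)} = s/(s^2 - 25)].

G(s) = 4*s/(s^2 - 25) - 21/(4*(s^2 + 9))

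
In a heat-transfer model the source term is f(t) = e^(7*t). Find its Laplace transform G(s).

G(s) = 1/(s - 7)

L{e^(7t)} = 1/(s - 7).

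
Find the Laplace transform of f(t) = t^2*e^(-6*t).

2/(s + 6)^3

L{e^(-6t)} = 1/(s + 6).
Then apply L{t^2·g(t)} = (-1)^2 d^2/ds^2[G(s)] with G(s) = 1/(s + 6):
differentiating 2 times and applying the sign gives 2/(s + 6)^3.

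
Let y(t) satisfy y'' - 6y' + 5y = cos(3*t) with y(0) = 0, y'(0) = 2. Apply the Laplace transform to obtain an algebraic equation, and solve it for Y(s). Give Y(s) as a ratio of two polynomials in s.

Laplace-transform each side.
With L{y''} = s^2 Y - s·y(0) - y'(0) and L{y'} = sY - y(0), with y(0) = 0, y'(0) = 2: the LHS transforms to (s^2 - 6*s + 5)Y - (2).
The right side is L{cos(3*t)} = s/(s^2 + 9).
So (s^2 - 6*s + 5)Y = s/(s^2 + 9) + (2).
Solve for Y(s) and write it as one ratio of polynomials.

Y(s) = (2*s^2 + s + 18)/(s^4 - 6*s^3 + 14*s^2 - 54*s + 45)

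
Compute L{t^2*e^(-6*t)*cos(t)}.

L{cos(t)} = s/(s^2 + 1).
Multiplying by e^(-6t) shifts s → s + 6, so L{e^(-6*t)*cos(t)} = (s + 6)/((s + 6)^2 + 1).
Then apply L{t^2·g(t)} = (-1)^2 d^2/ds^2[G(s)] with G(s) = (s + 6)/((s + 6)^2 + 1):
differentiating 2 times and applying the sign gives 2*(s + 6)*(s^2 + 12*s + 33)/(s^2 + 12*s + 37)^3.

2*(s + 6)*(s^2 + 12*s + 33)/(s^2 + 12*s + 37)^3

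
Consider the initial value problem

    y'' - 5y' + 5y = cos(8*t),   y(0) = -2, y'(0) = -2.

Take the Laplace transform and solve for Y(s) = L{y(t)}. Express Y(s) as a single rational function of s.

Take the Laplace transform of both sides.
With L{y''} = s^2 Y - s·y(0) - y'(0) and L{y'} = sY - y(0), with y(0) = -2, y'(0) = -2: the LHS transforms to (s^2 - 5*s + 5)Y - (-2*s + 8).
The right side is L{cos(8*t)} = s/(s^2 + 64).
So (s^2 - 5*s + 5)Y = s/(s^2 + 64) + (-2*s + 8).
Isolate Y and clear denominators.

Y(s) = (-2*s^3 + 8*s^2 - 127*s + 512)/(s^4 - 5*s^3 + 69*s^2 - 320*s + 320)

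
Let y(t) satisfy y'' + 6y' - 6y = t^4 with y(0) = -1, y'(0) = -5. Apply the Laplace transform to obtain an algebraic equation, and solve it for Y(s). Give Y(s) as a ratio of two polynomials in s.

Y(s) = (-s^6 - 11*s^5 + 24)/(s^7 + 6*s^6 - 6*s^5)

Take the Laplace transform of both sides.
Using L{y''} = s^2 Y - s·y(0) - y'(0) and L{y'} = sY - y(0), with y(0) = -1, y'(0) = -5, the left side becomes (s^2 + 6*s - 6)Y - (-s - 11).
The right side is L{t^4} = 24/s^5.
So (s^2 + 6*s - 6)Y = 24/s^5 + (-s - 11).
Solve for Y(s) and write it as one ratio of polynomials.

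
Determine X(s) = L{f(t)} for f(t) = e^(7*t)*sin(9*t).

L{sin(9t)} = 9/(s^2 + 81).
By the first shifting theorem, multiplying by e^(7t) replaces s with s - 7.

X(s) = 9/((s - 7)^2 + 81)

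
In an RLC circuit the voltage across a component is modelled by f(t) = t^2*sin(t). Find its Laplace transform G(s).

G(s) = 2*(3*s^2 - 1)/(s^2 + 1)^3

L{sin(t)} = 1/(s^2 + 1).
Then apply L{t^2·g(t)} = (-1)^2 d^2/ds^2[H(s)] with H(s) = 1/(s^2 + 1):
differentiating 2 times and applying the sign gives 2*(3*s^2 - 1)/(s^2 + 1)^3.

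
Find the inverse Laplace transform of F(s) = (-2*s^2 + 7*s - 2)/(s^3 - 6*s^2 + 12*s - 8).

2*t^2*exp(2*t) - t*exp(2*t) - 2*exp(2*t)

Factor the denominator: s^3 - 6*s^2 + 12*s - 8 = (s - 2)^3.
Partial fraction decomposition gives [-2/(s - 2)] + [-1/(s - 2)^2] + [4/(s - 2)^3].
Invert each term: -2/(s - 2) ↔ -2e^(2t); -1/(s - 2)^2 ↔ -t·e^(2t); 4/(s - 2)^3 ↔ (2)t^2·e^(2t).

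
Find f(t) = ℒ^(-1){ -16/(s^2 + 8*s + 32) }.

f(t) = -4*exp(-4*t)*sin(4*t)

Rewrite the denominator: s^2 + 8*s + 32 = (s + 4)^2 + 16.
The form in (s + 4) signals a first-shifting-theorem factor e^(-4t).
Since L{sin(4t)} = 4/(s^2 + 16), the inverse is e^(-4*t)*sin(4*t), scaled by -4.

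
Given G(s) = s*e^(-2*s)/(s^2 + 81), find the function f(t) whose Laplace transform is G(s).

f(t) = Heaviside(t - 2)*(cos(9*t - 18))

The factor e^(-2s) signals a time shift by c = 2 (second shifting theorem).
L{cos(9t)} = s/(s^2 + 81), so L^-1{s/(s^2 + 81)} = cos(9*t).
Hence the inverse is u(t - 2) times that function evaluated at t - 2.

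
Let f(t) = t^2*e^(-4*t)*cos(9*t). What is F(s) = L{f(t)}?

L{cos(9t)} = s/(s^2 + 81).
Multiplying by e^(-4t) shifts s → s + 4, so L{e^(-4*t)*cos(9*t)} = (s + 4)/((s + 4)^2 + 81).
Then apply L{t^2·g(t)} = (-1)^2 d^2/ds^2[G(s)] with G(s) = (s + 4)/((s + 4)^2 + 81):
differentiating 2 times and applying the sign gives 2*(s + 4)*(s^2 + 8*s - 227)/(s^2 + 8*s + 97)^3.

F(s) = 2*(s + 4)*(s^2 + 8*s - 227)/(s^2 + 8*s + 97)^3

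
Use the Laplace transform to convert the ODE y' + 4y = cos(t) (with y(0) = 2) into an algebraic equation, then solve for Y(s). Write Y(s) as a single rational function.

Apply the Laplace transform to the equation.
With L{y'} = sY - y(0) = sY - 2: the LHS transforms to (s + 4)Y - (2).
The right side is L{cos(t)} = s/(s^2 + 1).
So (s + 4)Y = s/(s^2 + 1) + (2).
Solve for Y(s) and write it as one ratio of polynomials.

Y(s) = (2*s^2 + s + 2)/(s^3 + 4*s^2 + s + 4)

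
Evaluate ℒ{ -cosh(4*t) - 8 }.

-s/(s^2 - 16) - 8/s

By linearity of the Laplace transform, transform each term separately.
(-1)·[L{cosh(4t)} = s/(s^2 - 16)]; L{-8} = -8/s.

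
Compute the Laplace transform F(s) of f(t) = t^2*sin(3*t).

L{sin(3t)} = 3/(s^2 + 9).
Then apply L{t^2·g(t)} = (-1)^2 d^2/ds^2[G(s)] with G(s) = 3/(s^2 + 9):
differentiating 2 times and applying the sign gives 18*(s^2 - 3)/(s^2 + 9)^3.

F(s) = 18*(s^2 - 3)/(s^2 + 9)^3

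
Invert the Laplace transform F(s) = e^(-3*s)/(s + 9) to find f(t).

The factor e^(-3s) signals a time shift by c = 3 (second shifting theorem).
L{e^(-9t)} = 1/(s + 9), so L^-1{1/(s + 9)} = e^(-9*t).
Hence the inverse is u(t - 3) times that function evaluated at t - 3.

f(t) = Heaviside(t - 3)*(exp(-9*t + 27))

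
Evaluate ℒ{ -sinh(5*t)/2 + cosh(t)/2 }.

By linearity of the Laplace transform, transform each term separately.
(1/2)·[L{cosh(t)} = s/(s^2 - 1)]; (-1/2)·[L{sinh(5t)} = 5/(s^2 - 25)].

s/(2*(s^2 - 1)) - 5/(2*(s^2 - 25))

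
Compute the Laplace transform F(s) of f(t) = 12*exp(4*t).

L{12} = 12/s.
By the first shifting theorem, multiplying by e^(4t) replaces s with s - 4.

F(s) = 12/(s - 4)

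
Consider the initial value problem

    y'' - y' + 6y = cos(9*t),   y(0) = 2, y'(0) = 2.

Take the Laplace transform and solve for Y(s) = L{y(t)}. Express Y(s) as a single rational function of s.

Y(s) = (2*s^3 + 163*s)/(s^4 - s^3 + 87*s^2 - 81*s + 486)

Take the Laplace transform of both sides.
With L{y''} = s^2 Y - s·y(0) - y'(0) and L{y'} = sY - y(0), with y(0) = 2, y'(0) = 2: the LHS transforms to (s^2 - s + 6)Y - (2*s).
The right side is L{cos(9*t)} = s/(s^2 + 81).
So (s^2 - s + 6)Y = s/(s^2 + 81) + (2*s).
Solve for Y(s) and write it as one ratio of polynomials.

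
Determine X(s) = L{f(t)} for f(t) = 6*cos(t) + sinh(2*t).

X(s) = 6*s/(s^2 + 1) + 2/(s^2 - 4)

Apply the Laplace transform termwise.
L{sinh(2t)} = 2/(s^2 - 4); (6)·[L{cos(t)} = s/(s^2 + 1)].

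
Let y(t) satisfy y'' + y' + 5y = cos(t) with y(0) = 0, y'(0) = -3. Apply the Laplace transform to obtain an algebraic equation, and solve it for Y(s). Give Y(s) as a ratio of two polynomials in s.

Take the Laplace transform of both sides.
With L{y''} = s^2 Y - s·y(0) - y'(0) and L{y'} = sY - y(0), with y(0) = 0, y'(0) = -3: the LHS transforms to (s^2 + s + 5)Y - (-3).
The right side is L{cos(t)} = s/(s^2 + 1).
So (s^2 + s + 5)Y = s/(s^2 + 1) + (-3).
Isolate Y and clear denominators.

Y(s) = (-3*s^2 + s - 3)/(s^4 + s^3 + 6*s^2 + s + 5)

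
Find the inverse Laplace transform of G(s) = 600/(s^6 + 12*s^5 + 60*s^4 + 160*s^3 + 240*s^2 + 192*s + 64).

Rewrite the denominator: s^6 + 12*s^5 + 60*s^4 + 160*s^3 + 240*s^2 + 192*s + 64 = (s + 2)^6.
The form in (s + 2) signals a first-shifting-theorem factor e^(-2t).
Since L{t^5} = 5!/s^6 = 120/s^6, the inverse is t^5*exp(-2*t), scaled by 5.

5*t^5*exp(-2*t)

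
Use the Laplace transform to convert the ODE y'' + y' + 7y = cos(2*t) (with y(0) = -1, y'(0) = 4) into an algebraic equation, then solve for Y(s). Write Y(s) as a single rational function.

Y(s) = (-s^3 + 3*s^2 - 3*s + 12)/(s^4 + s^3 + 11*s^2 + 4*s + 28)

Laplace-transform each side.
Using L{y''} = s^2 Y - s·y(0) - y'(0) and L{y'} = sY - y(0), with y(0) = -1, y'(0) = 4, the left side becomes (s^2 + s + 7)Y - (-s + 3).
The right side is L{cos(2*t)} = s/(s^2 + 4).
So (s^2 + s + 7)Y = s/(s^2 + 4) + (-s + 3).
Solve for Y(s) and write it as one ratio of polynomials.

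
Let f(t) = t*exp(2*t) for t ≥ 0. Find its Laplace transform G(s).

G(s) = (s - 2)^(-2)

L{e^(2t)} = 1/(s - 2).
Then apply L{t·g(t)} = -d/ds[H(s)] with H(s) = 1/(s - 2):
differentiating 1 time and applying the sign gives (s - 2)^(-2).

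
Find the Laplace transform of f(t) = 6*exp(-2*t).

6/(s + 2)

L{6} = 6/s.
By the first shifting theorem, multiplying by e^(-2t) replaces s with s + 2.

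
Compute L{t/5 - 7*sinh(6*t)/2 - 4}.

-21/(s^2 - 36) - 4/s + 1/(5*s^2)

Apply the Laplace transform termwise.
L{-4} = -4/s; (1/5)·[L{t} = 1!/s^2 = 1/s^2]; (-7/2)·[L{sinh(6t)} = 6/(s^2 - 36)].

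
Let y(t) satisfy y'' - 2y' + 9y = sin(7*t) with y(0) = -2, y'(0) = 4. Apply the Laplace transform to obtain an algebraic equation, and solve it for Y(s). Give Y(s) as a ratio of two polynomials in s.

Laplace-transform each side.
The derivative rules (L{y''} = s^2 Y - s·y(0) - y'(0) and L{y'} = sY - y(0), with y(0) = -2, y'(0) = 4) turn the left side into (s^2 - 2*s + 9)Y - (-2*s + 8).
The right side is L{sin(7*t)} = 7/(s^2 + 49).
So (s^2 - 2*s + 9)Y = 7/(s^2 + 49) + (-2*s + 8).
Isolate Y and clear denominators.

Y(s) = (-2*s^3 + 8*s^2 - 98*s + 399)/(s^4 - 2*s^3 + 58*s^2 - 98*s + 441)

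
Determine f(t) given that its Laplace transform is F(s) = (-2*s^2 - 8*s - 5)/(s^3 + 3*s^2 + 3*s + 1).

f(t) = t^2*exp(-t)/2 - 4*t*exp(-t) - 2*exp(-t)

Factor the denominator: s^3 + 3*s^2 + 3*s + 1 = (s + 1)^3.
Partial fraction decomposition gives [-2/(s + 1)] + [-4/(s + 1)^2] + [(s + 1)^(-3)].
Invert each term: -2/(s + 1) ↔ -2e^(-t); -4/(s + 1)^2 ↔ -4t·e^(-t); 1/(s + 1)^3 ↔ (1/2)t^2·e^(-t).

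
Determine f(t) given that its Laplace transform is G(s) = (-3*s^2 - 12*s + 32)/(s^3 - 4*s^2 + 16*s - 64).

f(t) = -2*exp(4*t) - 4*sin(4*t) - cos(4*t)

Factor the denominator: s^3 - 4*s^2 + 16*s - 64 = (s - 4)*(s^2 + 16).
Partial fraction decomposition gives [-2/(s - 4)] + [-s/(s^2 + 16)] + [-16/(s^2 + 16)].
Invert each term: -2/(s - 4) ↔ -2e^(4t); -1·s/(s^2 + 16) ↔ -cos(4t); -4·4/(s^2 + 16) ↔ -4sin(4t).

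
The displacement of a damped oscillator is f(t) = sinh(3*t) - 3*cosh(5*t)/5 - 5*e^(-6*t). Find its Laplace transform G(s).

By linearity of the Laplace transform, transform each term separately.
L{sinh(3t)} = 3/(s^2 - 9); (-3/5)·[L{cosh(5t)} = s/(s^2 - 25)]; (-5)·[L{e^(-6t)} = 1/(s + 6)].

G(s) = -3*s/(5*(s^2 - 25)) + 3/(s^2 - 9) - 5/(s + 6)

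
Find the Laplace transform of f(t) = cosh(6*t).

L{cosh(6t)} = s/(s^2 - 36).

s/(s^2 - 36)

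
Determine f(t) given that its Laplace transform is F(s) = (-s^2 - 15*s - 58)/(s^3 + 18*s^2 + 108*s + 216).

Factor the denominator: s^3 + 18*s^2 + 108*s + 216 = (s + 6)^3.
Partial fraction decomposition gives [-1/(s + 6)] + [-3/(s + 6)^2] + [-4/(s + 6)^3].
Invert each term: -1/(s + 6) ↔ -e^(-6t); -3/(s + 6)^2 ↔ -3t·e^(-6t); -4/(s + 6)^3 ↔ (-2)t^2·e^(-6t).

f(t) = -2*t^2*exp(-6*t) - 3*t*exp(-6*t) - exp(-6*t)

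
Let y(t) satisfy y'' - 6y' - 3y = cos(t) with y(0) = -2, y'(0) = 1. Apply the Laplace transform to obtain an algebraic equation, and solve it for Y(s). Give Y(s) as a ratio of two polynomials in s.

Take the Laplace transform of both sides.
The derivative rules (L{y''} = s^2 Y - s·y(0) - y'(0) and L{y'} = sY - y(0), with y(0) = -2, y'(0) = 1) turn the left side into (s^2 - 6*s - 3)Y - (-2*s + 13).
The right side is L{cos(t)} = s/(s^2 + 1).
So (s^2 - 6*s - 3)Y = s/(s^2 + 1) + (-2*s + 13).
Solve for Y(s) and write it as one ratio of polynomials.

Y(s) = (-2*s^3 + 13*s^2 - s + 13)/(s^4 - 6*s^3 - 2*s^2 - 6*s - 3)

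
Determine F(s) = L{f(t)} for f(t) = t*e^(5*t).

L{e^(5t)} = 1/(s - 5).
Then apply L{t·g(t)} = -d/ds[G(s)] with G(s) = 1/(s - 5):
differentiating 1 time and applying the sign gives (s - 5)^(-2).

F(s) = (s - 5)^(-2)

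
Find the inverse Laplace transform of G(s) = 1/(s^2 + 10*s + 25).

Rewrite the denominator: s^2 + 10*s + 25 = (s + 5)^2.
The form in (s + 5) signals a first-shifting-theorem factor e^(-5t).
Since L{t} = 1!/s^2 = 1/s^2, the inverse is t*e^(-5*t).

t*exp(-5*t)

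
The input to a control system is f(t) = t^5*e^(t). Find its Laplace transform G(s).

L{t^5} = 5!/s^6 = 120/s^6.
By the first shifting theorem, multiplying by e^(t) replaces s with s - 1.

G(s) = 120/(s - 1)^6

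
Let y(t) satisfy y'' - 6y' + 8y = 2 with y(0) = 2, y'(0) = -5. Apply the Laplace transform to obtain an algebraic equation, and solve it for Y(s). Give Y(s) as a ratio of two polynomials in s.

Y(s) = (2*s^2 - 17*s + 2)/(s^3 - 6*s^2 + 8*s)

Transform both sides with L{·}.
With L{y''} = s^2 Y - s·y(0) - y'(0) and L{y'} = sY - y(0), with y(0) = 2, y'(0) = -5: the LHS transforms to (s^2 - 6*s + 8)Y - (2*s - 17).
The right side is L{2} = 2/s.
So (s^2 - 6*s + 8)Y = 2/s + (2*s - 17).
Isolate Y and clear denominators.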